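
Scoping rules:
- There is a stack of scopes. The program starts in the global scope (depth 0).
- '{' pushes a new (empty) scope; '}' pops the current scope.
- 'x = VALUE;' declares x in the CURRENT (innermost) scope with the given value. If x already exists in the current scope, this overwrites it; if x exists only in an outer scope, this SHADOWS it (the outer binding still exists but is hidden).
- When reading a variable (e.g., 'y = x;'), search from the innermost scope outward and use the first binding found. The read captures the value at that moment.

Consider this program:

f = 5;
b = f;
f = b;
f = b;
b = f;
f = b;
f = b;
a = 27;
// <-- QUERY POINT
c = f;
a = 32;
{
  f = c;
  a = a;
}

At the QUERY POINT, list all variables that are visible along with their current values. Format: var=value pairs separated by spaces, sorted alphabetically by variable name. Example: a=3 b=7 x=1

Answer: a=27 b=5 f=5

Derivation:
Step 1: declare f=5 at depth 0
Step 2: declare b=(read f)=5 at depth 0
Step 3: declare f=(read b)=5 at depth 0
Step 4: declare f=(read b)=5 at depth 0
Step 5: declare b=(read f)=5 at depth 0
Step 6: declare f=(read b)=5 at depth 0
Step 7: declare f=(read b)=5 at depth 0
Step 8: declare a=27 at depth 0
Visible at query point: a=27 b=5 f=5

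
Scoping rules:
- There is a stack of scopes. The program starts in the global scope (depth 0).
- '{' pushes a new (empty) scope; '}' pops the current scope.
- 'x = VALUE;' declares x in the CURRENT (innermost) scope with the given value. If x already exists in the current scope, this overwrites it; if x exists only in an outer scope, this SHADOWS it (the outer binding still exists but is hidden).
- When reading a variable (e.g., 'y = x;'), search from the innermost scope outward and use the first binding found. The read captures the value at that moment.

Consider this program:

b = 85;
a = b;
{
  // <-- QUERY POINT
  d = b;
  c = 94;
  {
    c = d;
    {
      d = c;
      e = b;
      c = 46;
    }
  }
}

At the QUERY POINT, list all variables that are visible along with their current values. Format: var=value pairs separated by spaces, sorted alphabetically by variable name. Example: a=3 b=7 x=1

Step 1: declare b=85 at depth 0
Step 2: declare a=(read b)=85 at depth 0
Step 3: enter scope (depth=1)
Visible at query point: a=85 b=85

Answer: a=85 b=85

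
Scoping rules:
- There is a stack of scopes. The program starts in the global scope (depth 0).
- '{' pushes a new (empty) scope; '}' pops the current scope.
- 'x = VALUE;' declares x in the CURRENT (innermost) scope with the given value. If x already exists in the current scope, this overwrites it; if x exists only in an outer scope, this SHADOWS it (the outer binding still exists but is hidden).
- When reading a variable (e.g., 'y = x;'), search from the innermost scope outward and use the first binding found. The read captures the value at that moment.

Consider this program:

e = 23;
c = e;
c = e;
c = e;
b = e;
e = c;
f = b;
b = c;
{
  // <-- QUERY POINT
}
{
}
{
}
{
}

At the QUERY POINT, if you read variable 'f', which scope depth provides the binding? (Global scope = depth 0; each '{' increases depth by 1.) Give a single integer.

Answer: 0

Derivation:
Step 1: declare e=23 at depth 0
Step 2: declare c=(read e)=23 at depth 0
Step 3: declare c=(read e)=23 at depth 0
Step 4: declare c=(read e)=23 at depth 0
Step 5: declare b=(read e)=23 at depth 0
Step 6: declare e=(read c)=23 at depth 0
Step 7: declare f=(read b)=23 at depth 0
Step 8: declare b=(read c)=23 at depth 0
Step 9: enter scope (depth=1)
Visible at query point: b=23 c=23 e=23 f=23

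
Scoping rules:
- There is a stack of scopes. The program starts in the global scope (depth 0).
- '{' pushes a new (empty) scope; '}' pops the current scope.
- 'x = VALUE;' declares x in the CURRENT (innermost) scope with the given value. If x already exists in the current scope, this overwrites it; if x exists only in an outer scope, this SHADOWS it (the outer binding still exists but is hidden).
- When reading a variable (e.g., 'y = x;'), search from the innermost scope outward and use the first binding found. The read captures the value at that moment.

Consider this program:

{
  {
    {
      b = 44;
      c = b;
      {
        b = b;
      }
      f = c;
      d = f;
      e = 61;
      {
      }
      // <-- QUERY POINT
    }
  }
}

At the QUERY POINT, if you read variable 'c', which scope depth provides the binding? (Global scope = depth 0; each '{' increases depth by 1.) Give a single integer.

Step 1: enter scope (depth=1)
Step 2: enter scope (depth=2)
Step 3: enter scope (depth=3)
Step 4: declare b=44 at depth 3
Step 5: declare c=(read b)=44 at depth 3
Step 6: enter scope (depth=4)
Step 7: declare b=(read b)=44 at depth 4
Step 8: exit scope (depth=3)
Step 9: declare f=(read c)=44 at depth 3
Step 10: declare d=(read f)=44 at depth 3
Step 11: declare e=61 at depth 3
Step 12: enter scope (depth=4)
Step 13: exit scope (depth=3)
Visible at query point: b=44 c=44 d=44 e=61 f=44

Answer: 3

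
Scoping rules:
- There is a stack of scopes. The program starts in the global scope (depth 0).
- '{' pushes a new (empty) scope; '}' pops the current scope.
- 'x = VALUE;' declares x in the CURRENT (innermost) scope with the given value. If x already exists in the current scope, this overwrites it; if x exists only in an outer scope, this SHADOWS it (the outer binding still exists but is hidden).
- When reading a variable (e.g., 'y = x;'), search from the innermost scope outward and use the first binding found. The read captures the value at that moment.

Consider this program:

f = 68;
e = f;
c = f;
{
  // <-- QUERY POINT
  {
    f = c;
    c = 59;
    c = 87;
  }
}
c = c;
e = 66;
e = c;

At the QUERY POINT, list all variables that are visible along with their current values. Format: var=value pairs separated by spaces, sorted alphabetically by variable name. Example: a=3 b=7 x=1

Answer: c=68 e=68 f=68

Derivation:
Step 1: declare f=68 at depth 0
Step 2: declare e=(read f)=68 at depth 0
Step 3: declare c=(read f)=68 at depth 0
Step 4: enter scope (depth=1)
Visible at query point: c=68 e=68 f=68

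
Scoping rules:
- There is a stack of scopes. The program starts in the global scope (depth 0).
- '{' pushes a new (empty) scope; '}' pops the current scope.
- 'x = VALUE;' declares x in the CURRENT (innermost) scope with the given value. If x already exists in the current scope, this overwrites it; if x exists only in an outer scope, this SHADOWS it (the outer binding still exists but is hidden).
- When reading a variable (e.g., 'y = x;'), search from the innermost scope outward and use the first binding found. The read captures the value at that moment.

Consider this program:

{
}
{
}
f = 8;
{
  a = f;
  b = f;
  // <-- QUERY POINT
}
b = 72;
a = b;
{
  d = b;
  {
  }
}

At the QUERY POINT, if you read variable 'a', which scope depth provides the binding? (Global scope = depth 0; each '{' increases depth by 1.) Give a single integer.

Step 1: enter scope (depth=1)
Step 2: exit scope (depth=0)
Step 3: enter scope (depth=1)
Step 4: exit scope (depth=0)
Step 5: declare f=8 at depth 0
Step 6: enter scope (depth=1)
Step 7: declare a=(read f)=8 at depth 1
Step 8: declare b=(read f)=8 at depth 1
Visible at query point: a=8 b=8 f=8

Answer: 1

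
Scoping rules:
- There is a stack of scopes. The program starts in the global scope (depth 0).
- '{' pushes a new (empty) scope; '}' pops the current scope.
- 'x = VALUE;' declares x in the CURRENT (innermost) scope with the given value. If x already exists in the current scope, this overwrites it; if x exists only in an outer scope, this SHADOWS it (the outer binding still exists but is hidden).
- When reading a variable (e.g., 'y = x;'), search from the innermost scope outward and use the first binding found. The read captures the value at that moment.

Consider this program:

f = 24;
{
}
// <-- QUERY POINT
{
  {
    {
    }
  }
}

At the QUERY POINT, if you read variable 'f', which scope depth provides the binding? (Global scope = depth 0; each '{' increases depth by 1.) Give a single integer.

Answer: 0

Derivation:
Step 1: declare f=24 at depth 0
Step 2: enter scope (depth=1)
Step 3: exit scope (depth=0)
Visible at query point: f=24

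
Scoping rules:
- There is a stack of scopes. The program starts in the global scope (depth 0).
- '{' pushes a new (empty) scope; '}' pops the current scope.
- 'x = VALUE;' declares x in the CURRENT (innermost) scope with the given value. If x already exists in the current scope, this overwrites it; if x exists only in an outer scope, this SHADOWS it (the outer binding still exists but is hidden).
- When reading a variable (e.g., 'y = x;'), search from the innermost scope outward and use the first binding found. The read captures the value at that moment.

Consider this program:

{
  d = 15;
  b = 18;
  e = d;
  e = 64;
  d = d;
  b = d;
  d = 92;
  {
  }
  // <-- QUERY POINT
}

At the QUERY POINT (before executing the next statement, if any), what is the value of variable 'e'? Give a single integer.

Step 1: enter scope (depth=1)
Step 2: declare d=15 at depth 1
Step 3: declare b=18 at depth 1
Step 4: declare e=(read d)=15 at depth 1
Step 5: declare e=64 at depth 1
Step 6: declare d=(read d)=15 at depth 1
Step 7: declare b=(read d)=15 at depth 1
Step 8: declare d=92 at depth 1
Step 9: enter scope (depth=2)
Step 10: exit scope (depth=1)
Visible at query point: b=15 d=92 e=64

Answer: 64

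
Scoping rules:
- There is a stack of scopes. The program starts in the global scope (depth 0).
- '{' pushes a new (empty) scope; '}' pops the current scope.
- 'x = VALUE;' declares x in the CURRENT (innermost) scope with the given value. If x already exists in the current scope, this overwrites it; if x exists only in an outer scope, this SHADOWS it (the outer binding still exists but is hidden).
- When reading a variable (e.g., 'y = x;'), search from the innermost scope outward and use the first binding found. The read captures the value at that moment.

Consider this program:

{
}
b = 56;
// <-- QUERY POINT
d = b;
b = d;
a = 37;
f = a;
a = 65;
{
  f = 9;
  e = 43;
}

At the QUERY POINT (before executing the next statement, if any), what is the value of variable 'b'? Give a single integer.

Answer: 56

Derivation:
Step 1: enter scope (depth=1)
Step 2: exit scope (depth=0)
Step 3: declare b=56 at depth 0
Visible at query point: b=56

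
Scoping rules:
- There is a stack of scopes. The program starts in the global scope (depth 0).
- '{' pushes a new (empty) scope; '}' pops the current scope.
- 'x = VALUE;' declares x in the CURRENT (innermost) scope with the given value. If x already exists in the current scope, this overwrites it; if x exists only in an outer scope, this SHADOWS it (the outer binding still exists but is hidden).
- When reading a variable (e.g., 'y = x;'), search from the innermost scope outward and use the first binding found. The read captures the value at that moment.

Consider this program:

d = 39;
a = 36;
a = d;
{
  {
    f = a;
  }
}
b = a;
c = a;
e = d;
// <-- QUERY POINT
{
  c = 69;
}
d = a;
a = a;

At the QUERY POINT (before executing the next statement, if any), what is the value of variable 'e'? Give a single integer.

Step 1: declare d=39 at depth 0
Step 2: declare a=36 at depth 0
Step 3: declare a=(read d)=39 at depth 0
Step 4: enter scope (depth=1)
Step 5: enter scope (depth=2)
Step 6: declare f=(read a)=39 at depth 2
Step 7: exit scope (depth=1)
Step 8: exit scope (depth=0)
Step 9: declare b=(read a)=39 at depth 0
Step 10: declare c=(read a)=39 at depth 0
Step 11: declare e=(read d)=39 at depth 0
Visible at query point: a=39 b=39 c=39 d=39 e=39

Answer: 39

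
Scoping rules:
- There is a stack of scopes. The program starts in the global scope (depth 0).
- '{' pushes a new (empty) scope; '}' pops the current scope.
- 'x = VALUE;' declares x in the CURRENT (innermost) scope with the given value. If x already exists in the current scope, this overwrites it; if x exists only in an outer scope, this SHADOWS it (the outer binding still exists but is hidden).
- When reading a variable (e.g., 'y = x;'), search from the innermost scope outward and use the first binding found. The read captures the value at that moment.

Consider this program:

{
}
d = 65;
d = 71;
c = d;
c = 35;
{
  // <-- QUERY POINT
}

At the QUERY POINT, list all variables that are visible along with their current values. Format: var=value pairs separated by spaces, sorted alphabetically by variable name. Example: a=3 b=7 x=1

Step 1: enter scope (depth=1)
Step 2: exit scope (depth=0)
Step 3: declare d=65 at depth 0
Step 4: declare d=71 at depth 0
Step 5: declare c=(read d)=71 at depth 0
Step 6: declare c=35 at depth 0
Step 7: enter scope (depth=1)
Visible at query point: c=35 d=71

Answer: c=35 d=71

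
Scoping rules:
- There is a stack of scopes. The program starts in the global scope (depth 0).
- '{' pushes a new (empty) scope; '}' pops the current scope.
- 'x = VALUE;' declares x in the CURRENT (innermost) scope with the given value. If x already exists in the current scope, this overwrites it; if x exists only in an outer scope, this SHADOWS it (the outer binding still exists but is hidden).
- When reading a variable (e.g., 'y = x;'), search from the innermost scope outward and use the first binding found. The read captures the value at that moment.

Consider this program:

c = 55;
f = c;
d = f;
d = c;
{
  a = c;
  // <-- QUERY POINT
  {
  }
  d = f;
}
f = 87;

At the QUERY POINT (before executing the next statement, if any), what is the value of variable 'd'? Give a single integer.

Step 1: declare c=55 at depth 0
Step 2: declare f=(read c)=55 at depth 0
Step 3: declare d=(read f)=55 at depth 0
Step 4: declare d=(read c)=55 at depth 0
Step 5: enter scope (depth=1)
Step 6: declare a=(read c)=55 at depth 1
Visible at query point: a=55 c=55 d=55 f=55

Answer: 55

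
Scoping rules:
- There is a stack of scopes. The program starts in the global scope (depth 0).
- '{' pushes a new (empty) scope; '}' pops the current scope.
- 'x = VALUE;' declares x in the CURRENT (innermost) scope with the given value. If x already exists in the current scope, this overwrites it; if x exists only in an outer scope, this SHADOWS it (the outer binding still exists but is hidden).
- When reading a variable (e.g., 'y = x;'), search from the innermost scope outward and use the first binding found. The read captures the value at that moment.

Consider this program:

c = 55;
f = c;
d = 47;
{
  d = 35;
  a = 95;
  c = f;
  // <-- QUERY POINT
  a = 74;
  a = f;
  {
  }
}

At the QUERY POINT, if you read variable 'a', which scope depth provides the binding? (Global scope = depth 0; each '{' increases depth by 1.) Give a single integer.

Answer: 1

Derivation:
Step 1: declare c=55 at depth 0
Step 2: declare f=(read c)=55 at depth 0
Step 3: declare d=47 at depth 0
Step 4: enter scope (depth=1)
Step 5: declare d=35 at depth 1
Step 6: declare a=95 at depth 1
Step 7: declare c=(read f)=55 at depth 1
Visible at query point: a=95 c=55 d=35 f=55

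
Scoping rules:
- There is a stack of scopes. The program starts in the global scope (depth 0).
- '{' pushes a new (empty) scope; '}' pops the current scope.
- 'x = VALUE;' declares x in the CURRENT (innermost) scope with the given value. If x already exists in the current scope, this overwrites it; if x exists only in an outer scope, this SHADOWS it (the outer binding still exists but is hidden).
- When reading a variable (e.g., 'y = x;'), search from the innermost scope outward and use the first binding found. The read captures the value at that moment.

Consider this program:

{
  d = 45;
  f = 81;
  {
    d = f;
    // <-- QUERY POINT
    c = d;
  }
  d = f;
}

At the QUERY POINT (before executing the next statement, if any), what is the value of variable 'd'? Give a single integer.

Step 1: enter scope (depth=1)
Step 2: declare d=45 at depth 1
Step 3: declare f=81 at depth 1
Step 4: enter scope (depth=2)
Step 5: declare d=(read f)=81 at depth 2
Visible at query point: d=81 f=81

Answer: 81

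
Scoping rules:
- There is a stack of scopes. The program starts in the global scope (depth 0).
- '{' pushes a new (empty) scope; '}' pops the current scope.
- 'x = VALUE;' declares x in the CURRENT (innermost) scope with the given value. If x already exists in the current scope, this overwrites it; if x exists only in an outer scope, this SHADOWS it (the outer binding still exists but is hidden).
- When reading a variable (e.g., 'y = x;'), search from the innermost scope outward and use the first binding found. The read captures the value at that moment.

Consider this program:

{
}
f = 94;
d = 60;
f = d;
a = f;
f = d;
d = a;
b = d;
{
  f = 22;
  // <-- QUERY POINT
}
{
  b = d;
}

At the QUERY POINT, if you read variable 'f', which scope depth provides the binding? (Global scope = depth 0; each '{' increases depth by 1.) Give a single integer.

Answer: 1

Derivation:
Step 1: enter scope (depth=1)
Step 2: exit scope (depth=0)
Step 3: declare f=94 at depth 0
Step 4: declare d=60 at depth 0
Step 5: declare f=(read d)=60 at depth 0
Step 6: declare a=(read f)=60 at depth 0
Step 7: declare f=(read d)=60 at depth 0
Step 8: declare d=(read a)=60 at depth 0
Step 9: declare b=(read d)=60 at depth 0
Step 10: enter scope (depth=1)
Step 11: declare f=22 at depth 1
Visible at query point: a=60 b=60 d=60 f=22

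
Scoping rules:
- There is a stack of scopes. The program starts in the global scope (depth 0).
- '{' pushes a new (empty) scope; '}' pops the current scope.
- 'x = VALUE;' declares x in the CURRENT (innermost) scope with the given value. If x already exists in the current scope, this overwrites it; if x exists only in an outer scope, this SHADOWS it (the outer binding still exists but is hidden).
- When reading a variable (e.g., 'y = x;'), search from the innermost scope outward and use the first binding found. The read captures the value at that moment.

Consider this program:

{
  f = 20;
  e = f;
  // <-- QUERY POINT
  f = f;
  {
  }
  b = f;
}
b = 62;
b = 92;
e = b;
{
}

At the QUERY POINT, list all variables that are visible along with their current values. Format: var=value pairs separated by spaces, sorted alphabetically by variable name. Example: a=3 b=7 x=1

Answer: e=20 f=20

Derivation:
Step 1: enter scope (depth=1)
Step 2: declare f=20 at depth 1
Step 3: declare e=(read f)=20 at depth 1
Visible at query point: e=20 f=20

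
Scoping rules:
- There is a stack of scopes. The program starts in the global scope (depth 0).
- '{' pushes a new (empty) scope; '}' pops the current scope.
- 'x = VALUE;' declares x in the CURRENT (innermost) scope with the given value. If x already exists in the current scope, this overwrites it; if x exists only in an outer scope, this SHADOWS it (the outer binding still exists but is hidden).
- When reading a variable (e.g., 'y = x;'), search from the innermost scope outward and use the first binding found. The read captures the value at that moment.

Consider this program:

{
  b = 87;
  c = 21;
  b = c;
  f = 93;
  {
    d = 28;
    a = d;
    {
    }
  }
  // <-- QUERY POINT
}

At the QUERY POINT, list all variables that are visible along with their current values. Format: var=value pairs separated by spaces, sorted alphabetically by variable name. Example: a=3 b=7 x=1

Step 1: enter scope (depth=1)
Step 2: declare b=87 at depth 1
Step 3: declare c=21 at depth 1
Step 4: declare b=(read c)=21 at depth 1
Step 5: declare f=93 at depth 1
Step 6: enter scope (depth=2)
Step 7: declare d=28 at depth 2
Step 8: declare a=(read d)=28 at depth 2
Step 9: enter scope (depth=3)
Step 10: exit scope (depth=2)
Step 11: exit scope (depth=1)
Visible at query point: b=21 c=21 f=93

Answer: b=21 c=21 f=93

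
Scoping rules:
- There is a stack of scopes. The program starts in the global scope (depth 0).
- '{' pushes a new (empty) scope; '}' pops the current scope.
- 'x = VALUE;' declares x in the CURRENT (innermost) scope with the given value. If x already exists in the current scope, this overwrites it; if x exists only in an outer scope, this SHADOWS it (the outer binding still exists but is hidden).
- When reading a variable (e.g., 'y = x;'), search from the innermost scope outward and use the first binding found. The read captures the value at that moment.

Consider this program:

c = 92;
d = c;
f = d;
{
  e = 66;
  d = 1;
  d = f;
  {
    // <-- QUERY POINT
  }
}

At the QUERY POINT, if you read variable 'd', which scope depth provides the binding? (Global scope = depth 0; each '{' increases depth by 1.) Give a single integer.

Step 1: declare c=92 at depth 0
Step 2: declare d=(read c)=92 at depth 0
Step 3: declare f=(read d)=92 at depth 0
Step 4: enter scope (depth=1)
Step 5: declare e=66 at depth 1
Step 6: declare d=1 at depth 1
Step 7: declare d=(read f)=92 at depth 1
Step 8: enter scope (depth=2)
Visible at query point: c=92 d=92 e=66 f=92

Answer: 1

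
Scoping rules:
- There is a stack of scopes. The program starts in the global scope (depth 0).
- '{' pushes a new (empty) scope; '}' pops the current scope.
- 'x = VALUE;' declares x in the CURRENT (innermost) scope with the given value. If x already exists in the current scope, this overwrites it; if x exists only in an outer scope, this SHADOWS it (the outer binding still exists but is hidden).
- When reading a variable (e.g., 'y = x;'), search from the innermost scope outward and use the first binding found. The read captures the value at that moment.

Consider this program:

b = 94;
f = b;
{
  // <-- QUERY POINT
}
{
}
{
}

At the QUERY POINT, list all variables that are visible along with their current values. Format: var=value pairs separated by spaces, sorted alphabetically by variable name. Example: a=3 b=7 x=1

Answer: b=94 f=94

Derivation:
Step 1: declare b=94 at depth 0
Step 2: declare f=(read b)=94 at depth 0
Step 3: enter scope (depth=1)
Visible at query point: b=94 f=94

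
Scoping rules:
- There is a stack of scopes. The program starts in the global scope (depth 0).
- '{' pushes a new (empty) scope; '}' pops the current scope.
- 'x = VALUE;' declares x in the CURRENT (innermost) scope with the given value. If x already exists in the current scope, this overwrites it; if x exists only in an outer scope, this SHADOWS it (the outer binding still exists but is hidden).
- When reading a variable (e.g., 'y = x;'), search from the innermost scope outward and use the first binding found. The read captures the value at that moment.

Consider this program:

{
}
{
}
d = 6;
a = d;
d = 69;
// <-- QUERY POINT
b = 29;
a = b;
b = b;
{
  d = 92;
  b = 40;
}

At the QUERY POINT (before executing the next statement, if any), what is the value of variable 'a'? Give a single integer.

Step 1: enter scope (depth=1)
Step 2: exit scope (depth=0)
Step 3: enter scope (depth=1)
Step 4: exit scope (depth=0)
Step 5: declare d=6 at depth 0
Step 6: declare a=(read d)=6 at depth 0
Step 7: declare d=69 at depth 0
Visible at query point: a=6 d=69

Answer: 6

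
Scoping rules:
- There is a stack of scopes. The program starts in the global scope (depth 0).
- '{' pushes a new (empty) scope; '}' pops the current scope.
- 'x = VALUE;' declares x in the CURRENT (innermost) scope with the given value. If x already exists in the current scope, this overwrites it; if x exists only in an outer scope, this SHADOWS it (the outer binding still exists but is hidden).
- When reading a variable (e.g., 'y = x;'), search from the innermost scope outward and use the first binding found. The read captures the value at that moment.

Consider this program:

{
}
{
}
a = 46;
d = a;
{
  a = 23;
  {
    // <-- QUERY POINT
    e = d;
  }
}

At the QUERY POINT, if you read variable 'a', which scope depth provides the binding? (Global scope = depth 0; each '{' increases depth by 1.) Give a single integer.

Answer: 1

Derivation:
Step 1: enter scope (depth=1)
Step 2: exit scope (depth=0)
Step 3: enter scope (depth=1)
Step 4: exit scope (depth=0)
Step 5: declare a=46 at depth 0
Step 6: declare d=(read a)=46 at depth 0
Step 7: enter scope (depth=1)
Step 8: declare a=23 at depth 1
Step 9: enter scope (depth=2)
Visible at query point: a=23 d=46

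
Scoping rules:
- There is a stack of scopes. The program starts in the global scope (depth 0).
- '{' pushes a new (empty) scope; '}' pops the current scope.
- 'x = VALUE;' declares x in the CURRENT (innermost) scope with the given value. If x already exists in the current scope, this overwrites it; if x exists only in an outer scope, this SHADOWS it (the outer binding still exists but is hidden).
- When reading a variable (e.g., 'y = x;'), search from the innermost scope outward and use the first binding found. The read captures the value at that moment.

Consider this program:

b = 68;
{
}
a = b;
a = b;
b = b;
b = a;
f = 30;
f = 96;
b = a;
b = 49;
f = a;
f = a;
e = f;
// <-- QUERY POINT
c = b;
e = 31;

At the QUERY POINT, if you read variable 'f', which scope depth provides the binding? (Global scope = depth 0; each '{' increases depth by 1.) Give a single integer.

Answer: 0

Derivation:
Step 1: declare b=68 at depth 0
Step 2: enter scope (depth=1)
Step 3: exit scope (depth=0)
Step 4: declare a=(read b)=68 at depth 0
Step 5: declare a=(read b)=68 at depth 0
Step 6: declare b=(read b)=68 at depth 0
Step 7: declare b=(read a)=68 at depth 0
Step 8: declare f=30 at depth 0
Step 9: declare f=96 at depth 0
Step 10: declare b=(read a)=68 at depth 0
Step 11: declare b=49 at depth 0
Step 12: declare f=(read a)=68 at depth 0
Step 13: declare f=(read a)=68 at depth 0
Step 14: declare e=(read f)=68 at depth 0
Visible at query point: a=68 b=49 e=68 f=68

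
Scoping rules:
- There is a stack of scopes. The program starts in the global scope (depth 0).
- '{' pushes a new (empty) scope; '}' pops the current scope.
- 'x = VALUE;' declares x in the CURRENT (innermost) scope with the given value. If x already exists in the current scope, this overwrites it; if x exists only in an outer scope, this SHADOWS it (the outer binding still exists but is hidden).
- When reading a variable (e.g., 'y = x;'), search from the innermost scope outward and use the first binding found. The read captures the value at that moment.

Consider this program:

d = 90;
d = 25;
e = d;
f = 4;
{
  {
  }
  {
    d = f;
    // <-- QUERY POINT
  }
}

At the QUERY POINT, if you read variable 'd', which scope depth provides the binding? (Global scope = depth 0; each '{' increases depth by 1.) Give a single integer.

Step 1: declare d=90 at depth 0
Step 2: declare d=25 at depth 0
Step 3: declare e=(read d)=25 at depth 0
Step 4: declare f=4 at depth 0
Step 5: enter scope (depth=1)
Step 6: enter scope (depth=2)
Step 7: exit scope (depth=1)
Step 8: enter scope (depth=2)
Step 9: declare d=(read f)=4 at depth 2
Visible at query point: d=4 e=25 f=4

Answer: 2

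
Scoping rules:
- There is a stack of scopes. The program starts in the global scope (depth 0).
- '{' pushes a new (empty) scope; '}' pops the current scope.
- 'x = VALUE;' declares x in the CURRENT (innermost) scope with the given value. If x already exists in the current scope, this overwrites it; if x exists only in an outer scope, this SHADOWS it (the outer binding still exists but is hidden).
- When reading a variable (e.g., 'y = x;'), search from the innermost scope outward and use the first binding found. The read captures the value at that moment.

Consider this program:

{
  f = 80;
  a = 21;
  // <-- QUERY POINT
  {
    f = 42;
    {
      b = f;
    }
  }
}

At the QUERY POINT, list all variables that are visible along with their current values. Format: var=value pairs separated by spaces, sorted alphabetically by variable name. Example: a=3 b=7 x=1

Step 1: enter scope (depth=1)
Step 2: declare f=80 at depth 1
Step 3: declare a=21 at depth 1
Visible at query point: a=21 f=80

Answer: a=21 f=80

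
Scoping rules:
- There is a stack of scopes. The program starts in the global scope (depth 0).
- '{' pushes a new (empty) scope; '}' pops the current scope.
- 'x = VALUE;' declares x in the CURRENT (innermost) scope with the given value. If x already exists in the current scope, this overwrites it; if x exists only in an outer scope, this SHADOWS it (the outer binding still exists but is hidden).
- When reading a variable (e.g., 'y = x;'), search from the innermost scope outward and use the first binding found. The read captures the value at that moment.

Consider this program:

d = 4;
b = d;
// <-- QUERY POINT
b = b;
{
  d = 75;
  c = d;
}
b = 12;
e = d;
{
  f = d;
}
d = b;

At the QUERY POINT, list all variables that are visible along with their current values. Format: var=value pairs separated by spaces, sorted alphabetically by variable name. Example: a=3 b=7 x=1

Step 1: declare d=4 at depth 0
Step 2: declare b=(read d)=4 at depth 0
Visible at query point: b=4 d=4

Answer: b=4 d=4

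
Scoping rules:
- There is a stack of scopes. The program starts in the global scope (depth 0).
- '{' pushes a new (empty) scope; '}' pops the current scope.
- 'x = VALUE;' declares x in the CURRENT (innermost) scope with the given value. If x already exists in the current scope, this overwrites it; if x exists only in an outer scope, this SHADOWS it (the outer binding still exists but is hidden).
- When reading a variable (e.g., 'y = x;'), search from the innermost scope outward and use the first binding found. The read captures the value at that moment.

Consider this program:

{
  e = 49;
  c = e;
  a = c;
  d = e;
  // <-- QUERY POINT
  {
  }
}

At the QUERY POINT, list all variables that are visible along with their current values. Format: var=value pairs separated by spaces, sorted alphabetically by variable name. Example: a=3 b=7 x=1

Answer: a=49 c=49 d=49 e=49

Derivation:
Step 1: enter scope (depth=1)
Step 2: declare e=49 at depth 1
Step 3: declare c=(read e)=49 at depth 1
Step 4: declare a=(read c)=49 at depth 1
Step 5: declare d=(read e)=49 at depth 1
Visible at query point: a=49 c=49 d=49 e=49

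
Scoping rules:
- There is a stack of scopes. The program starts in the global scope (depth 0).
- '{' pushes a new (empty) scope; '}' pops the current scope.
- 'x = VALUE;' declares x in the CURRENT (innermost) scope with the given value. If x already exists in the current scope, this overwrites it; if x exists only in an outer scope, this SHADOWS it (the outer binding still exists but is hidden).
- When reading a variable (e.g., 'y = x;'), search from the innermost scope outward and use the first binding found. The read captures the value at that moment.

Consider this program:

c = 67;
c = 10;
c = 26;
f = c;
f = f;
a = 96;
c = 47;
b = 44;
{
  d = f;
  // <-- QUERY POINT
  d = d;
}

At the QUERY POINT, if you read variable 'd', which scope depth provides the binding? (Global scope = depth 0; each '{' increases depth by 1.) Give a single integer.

Answer: 1

Derivation:
Step 1: declare c=67 at depth 0
Step 2: declare c=10 at depth 0
Step 3: declare c=26 at depth 0
Step 4: declare f=(read c)=26 at depth 0
Step 5: declare f=(read f)=26 at depth 0
Step 6: declare a=96 at depth 0
Step 7: declare c=47 at depth 0
Step 8: declare b=44 at depth 0
Step 9: enter scope (depth=1)
Step 10: declare d=(read f)=26 at depth 1
Visible at query point: a=96 b=44 c=47 d=26 f=26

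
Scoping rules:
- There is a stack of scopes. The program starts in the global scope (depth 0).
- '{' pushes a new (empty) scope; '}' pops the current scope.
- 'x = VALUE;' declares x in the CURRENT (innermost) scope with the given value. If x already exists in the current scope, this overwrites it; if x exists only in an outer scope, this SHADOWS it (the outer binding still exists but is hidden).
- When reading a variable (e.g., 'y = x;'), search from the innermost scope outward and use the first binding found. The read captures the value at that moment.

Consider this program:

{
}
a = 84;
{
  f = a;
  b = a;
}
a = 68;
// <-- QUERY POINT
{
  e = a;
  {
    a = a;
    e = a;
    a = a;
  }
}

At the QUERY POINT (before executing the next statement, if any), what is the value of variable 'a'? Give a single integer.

Answer: 68

Derivation:
Step 1: enter scope (depth=1)
Step 2: exit scope (depth=0)
Step 3: declare a=84 at depth 0
Step 4: enter scope (depth=1)
Step 5: declare f=(read a)=84 at depth 1
Step 6: declare b=(read a)=84 at depth 1
Step 7: exit scope (depth=0)
Step 8: declare a=68 at depth 0
Visible at query point: a=68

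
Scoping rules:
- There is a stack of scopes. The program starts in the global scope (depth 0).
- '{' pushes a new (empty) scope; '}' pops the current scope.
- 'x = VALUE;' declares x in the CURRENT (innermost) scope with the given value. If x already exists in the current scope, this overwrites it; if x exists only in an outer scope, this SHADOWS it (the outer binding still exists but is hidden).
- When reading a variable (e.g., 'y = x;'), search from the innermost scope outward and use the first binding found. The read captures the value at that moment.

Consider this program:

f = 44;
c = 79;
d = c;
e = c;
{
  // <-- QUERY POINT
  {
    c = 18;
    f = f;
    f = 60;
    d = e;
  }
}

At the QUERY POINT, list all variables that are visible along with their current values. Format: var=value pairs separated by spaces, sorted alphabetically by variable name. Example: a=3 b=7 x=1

Step 1: declare f=44 at depth 0
Step 2: declare c=79 at depth 0
Step 3: declare d=(read c)=79 at depth 0
Step 4: declare e=(read c)=79 at depth 0
Step 5: enter scope (depth=1)
Visible at query point: c=79 d=79 e=79 f=44

Answer: c=79 d=79 e=79 f=44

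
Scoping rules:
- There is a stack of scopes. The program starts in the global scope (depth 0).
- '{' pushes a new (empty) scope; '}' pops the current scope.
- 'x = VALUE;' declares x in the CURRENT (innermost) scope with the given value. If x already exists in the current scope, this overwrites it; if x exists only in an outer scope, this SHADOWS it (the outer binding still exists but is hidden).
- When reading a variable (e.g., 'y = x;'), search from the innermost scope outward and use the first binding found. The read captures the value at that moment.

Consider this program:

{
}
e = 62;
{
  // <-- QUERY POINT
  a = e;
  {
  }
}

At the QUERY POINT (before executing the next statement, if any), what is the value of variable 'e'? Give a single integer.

Step 1: enter scope (depth=1)
Step 2: exit scope (depth=0)
Step 3: declare e=62 at depth 0
Step 4: enter scope (depth=1)
Visible at query point: e=62

Answer: 62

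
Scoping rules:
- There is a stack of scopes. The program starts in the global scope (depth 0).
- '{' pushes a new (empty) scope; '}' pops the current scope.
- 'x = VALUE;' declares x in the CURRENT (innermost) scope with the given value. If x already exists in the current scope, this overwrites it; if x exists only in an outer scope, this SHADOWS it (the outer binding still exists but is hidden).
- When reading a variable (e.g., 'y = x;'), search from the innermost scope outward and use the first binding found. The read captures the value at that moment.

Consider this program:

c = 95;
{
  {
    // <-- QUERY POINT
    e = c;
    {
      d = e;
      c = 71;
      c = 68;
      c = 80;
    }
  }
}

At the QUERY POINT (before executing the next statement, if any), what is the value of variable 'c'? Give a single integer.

Step 1: declare c=95 at depth 0
Step 2: enter scope (depth=1)
Step 3: enter scope (depth=2)
Visible at query point: c=95

Answer: 95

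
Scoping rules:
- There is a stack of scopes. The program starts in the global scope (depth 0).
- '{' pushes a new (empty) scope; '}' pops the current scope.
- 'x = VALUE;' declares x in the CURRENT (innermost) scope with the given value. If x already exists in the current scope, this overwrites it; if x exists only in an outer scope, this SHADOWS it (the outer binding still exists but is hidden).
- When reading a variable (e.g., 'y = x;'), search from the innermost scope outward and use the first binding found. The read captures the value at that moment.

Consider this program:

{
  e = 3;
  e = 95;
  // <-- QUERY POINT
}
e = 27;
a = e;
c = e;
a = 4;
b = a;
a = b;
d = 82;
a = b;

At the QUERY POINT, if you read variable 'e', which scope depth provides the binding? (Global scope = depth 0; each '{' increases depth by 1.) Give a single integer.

Step 1: enter scope (depth=1)
Step 2: declare e=3 at depth 1
Step 3: declare e=95 at depth 1
Visible at query point: e=95

Answer: 1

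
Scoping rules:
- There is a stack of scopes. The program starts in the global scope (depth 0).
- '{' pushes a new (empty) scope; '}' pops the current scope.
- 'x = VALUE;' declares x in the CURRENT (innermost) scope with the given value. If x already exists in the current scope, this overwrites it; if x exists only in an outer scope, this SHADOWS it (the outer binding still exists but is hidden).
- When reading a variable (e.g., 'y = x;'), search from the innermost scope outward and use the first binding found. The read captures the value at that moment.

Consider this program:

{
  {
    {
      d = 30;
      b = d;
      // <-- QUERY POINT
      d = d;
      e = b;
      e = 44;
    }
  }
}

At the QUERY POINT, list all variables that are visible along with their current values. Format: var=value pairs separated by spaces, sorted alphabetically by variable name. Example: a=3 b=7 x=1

Step 1: enter scope (depth=1)
Step 2: enter scope (depth=2)
Step 3: enter scope (depth=3)
Step 4: declare d=30 at depth 3
Step 5: declare b=(read d)=30 at depth 3
Visible at query point: b=30 d=30

Answer: b=30 d=30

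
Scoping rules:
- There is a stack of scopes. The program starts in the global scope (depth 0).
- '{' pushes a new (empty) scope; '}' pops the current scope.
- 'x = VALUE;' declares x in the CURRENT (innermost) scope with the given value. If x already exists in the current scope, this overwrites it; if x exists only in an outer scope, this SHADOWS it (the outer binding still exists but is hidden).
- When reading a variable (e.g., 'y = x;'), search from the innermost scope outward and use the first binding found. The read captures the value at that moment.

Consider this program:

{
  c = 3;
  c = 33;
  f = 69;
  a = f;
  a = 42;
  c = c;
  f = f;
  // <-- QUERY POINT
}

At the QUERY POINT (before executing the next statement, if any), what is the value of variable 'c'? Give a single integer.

Step 1: enter scope (depth=1)
Step 2: declare c=3 at depth 1
Step 3: declare c=33 at depth 1
Step 4: declare f=69 at depth 1
Step 5: declare a=(read f)=69 at depth 1
Step 6: declare a=42 at depth 1
Step 7: declare c=(read c)=33 at depth 1
Step 8: declare f=(read f)=69 at depth 1
Visible at query point: a=42 c=33 f=69

Answer: 33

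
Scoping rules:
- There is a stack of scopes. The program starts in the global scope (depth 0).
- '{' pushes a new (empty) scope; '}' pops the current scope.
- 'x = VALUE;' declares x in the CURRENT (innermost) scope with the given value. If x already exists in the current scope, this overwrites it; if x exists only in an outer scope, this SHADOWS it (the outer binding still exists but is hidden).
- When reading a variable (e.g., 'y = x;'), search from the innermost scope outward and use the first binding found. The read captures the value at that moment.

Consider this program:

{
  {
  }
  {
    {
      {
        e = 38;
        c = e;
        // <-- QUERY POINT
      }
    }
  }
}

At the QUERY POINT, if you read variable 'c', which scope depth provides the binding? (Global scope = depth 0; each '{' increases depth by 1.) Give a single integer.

Step 1: enter scope (depth=1)
Step 2: enter scope (depth=2)
Step 3: exit scope (depth=1)
Step 4: enter scope (depth=2)
Step 5: enter scope (depth=3)
Step 6: enter scope (depth=4)
Step 7: declare e=38 at depth 4
Step 8: declare c=(read e)=38 at depth 4
Visible at query point: c=38 e=38

Answer: 4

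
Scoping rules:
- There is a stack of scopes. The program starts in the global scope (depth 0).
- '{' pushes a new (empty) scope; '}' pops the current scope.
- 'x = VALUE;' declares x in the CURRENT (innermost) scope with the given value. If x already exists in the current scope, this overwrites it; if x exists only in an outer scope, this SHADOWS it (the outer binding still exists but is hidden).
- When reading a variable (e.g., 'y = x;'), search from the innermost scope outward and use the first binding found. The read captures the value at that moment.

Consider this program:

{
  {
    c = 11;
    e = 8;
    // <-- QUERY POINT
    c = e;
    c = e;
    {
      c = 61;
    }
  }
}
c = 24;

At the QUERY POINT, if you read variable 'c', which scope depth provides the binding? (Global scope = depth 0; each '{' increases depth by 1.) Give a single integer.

Answer: 2

Derivation:
Step 1: enter scope (depth=1)
Step 2: enter scope (depth=2)
Step 3: declare c=11 at depth 2
Step 4: declare e=8 at depth 2
Visible at query point: c=11 e=8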